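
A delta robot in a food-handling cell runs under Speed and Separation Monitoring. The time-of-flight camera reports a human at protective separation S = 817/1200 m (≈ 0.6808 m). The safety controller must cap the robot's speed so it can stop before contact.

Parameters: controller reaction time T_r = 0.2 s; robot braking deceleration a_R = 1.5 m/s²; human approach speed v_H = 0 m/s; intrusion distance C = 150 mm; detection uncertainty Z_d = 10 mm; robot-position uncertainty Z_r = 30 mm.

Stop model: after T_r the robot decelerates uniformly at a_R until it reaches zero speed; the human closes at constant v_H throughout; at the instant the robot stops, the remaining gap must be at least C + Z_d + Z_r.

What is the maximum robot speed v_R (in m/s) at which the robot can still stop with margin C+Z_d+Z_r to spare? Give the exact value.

collect terms ⇒ (1/3)·v_R² + (1/5)·v_R + (-589/1200) = 0
  disc = (1/5)² − 4·(1/3)·(-589/1200) = 25/36 ; √disc = 5/6
  v_R = (−(1/5) + 5/6) / (2·(1/3)) = 19/20 m/s
check:
stop time T_s = (19/20)/(3/2) = 0.6333 s
robot covers v_R·T_r = 0.9500·0.2000 = 0.1900 m before braking
robot under decel: 0.9500²/(2·1.5000) = 0.3008 m
person approaches 0.0000·(0.2000+0.6333) = 0.0000 m
margins: 0.1500+0.0100+0.0300 = 0.1900 m
sum ≈ 0.1900+0.3008+0.0000+0.1900 ≈ 0.6808 m = S ✓

v_R_max = 19/20 m/s = 0.9500 m/s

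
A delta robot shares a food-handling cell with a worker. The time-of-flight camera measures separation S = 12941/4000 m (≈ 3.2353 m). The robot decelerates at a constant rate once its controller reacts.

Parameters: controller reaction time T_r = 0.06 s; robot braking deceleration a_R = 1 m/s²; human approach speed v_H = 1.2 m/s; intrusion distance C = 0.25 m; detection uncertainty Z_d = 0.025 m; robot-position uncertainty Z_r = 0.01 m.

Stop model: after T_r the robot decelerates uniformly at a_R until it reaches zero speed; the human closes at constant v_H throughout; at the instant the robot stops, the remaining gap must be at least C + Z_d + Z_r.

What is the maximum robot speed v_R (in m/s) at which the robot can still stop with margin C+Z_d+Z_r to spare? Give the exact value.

at the boundary: (1/2)·v² + (63/50)·v + (-11513/4000) = 0
  disc = (63/50)² − 4·(1/2)·(-11513/4000) = 73441/10000 ; √disc = 271/100
  v_R = (−(63/50) + 271/100) / (2·(1/2)) = 29/20 m/s
check:
braking lasts T_s = (29/20)/1 = 1.4500 s
robot in T_r: 1.4500·0.0600 = 0.0870 m
braking distance = 1.4500²/(2·1.0000) = 1.0513 m
human over T_r+T_s: 1.2000·(0.0600+1.4500) = 1.8120 m
residual clearance needed = 0.2500+0.0250+0.0100 = 0.2850 m
sum ≈ 0.0870+1.0513+1.8120+0.2850 ≈ 3.2353 m = S ✓

v_R_max = 29/20 m/s = 1.4500 m/s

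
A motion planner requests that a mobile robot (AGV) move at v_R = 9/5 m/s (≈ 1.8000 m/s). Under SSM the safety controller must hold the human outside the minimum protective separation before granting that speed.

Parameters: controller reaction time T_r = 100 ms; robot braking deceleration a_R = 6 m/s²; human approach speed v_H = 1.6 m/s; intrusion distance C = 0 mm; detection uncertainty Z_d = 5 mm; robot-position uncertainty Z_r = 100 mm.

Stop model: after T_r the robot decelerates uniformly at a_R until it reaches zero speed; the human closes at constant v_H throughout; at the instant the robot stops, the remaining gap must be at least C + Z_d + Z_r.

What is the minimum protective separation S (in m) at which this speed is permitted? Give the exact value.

stop time T_s = (9/5)/6 = 0.3000 s
reaction-phase robot travel = 1.8000·0.1000 = 0.1800 m
robot covers 1.8000·0.3000 − ½·6.0000·0.3000² = 0.2700 m while stopping
human over T_r+T_s: 1.6000·(0.1000+0.3000) = 0.6400 m
residual clearance needed = 0.0000+0.0050+0.1000 = 0.1050 m
S_min ≈ 0.1800+0.2700+0.6400+0.1050  ⇒  S_min = 239/200 m

S_min = 239/200 m = 1.1950 m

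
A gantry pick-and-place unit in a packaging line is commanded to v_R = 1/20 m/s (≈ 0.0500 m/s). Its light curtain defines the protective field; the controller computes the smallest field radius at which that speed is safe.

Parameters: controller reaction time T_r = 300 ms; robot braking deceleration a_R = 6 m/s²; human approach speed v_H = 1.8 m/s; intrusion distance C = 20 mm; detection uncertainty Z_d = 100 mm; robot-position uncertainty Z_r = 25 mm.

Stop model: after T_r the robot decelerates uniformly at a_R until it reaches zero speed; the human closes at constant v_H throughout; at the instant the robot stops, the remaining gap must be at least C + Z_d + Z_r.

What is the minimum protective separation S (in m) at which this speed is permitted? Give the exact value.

stop time T_s = (1/20)/6 = 0.0083 s
reaction-phase robot travel = 0.0500·0.3000 = 0.0150 m
braking distance = 0.0500²/(2·6.0000) = 0.0002 m
person approaches 1.8000·(0.3000+0.0083) = 0.5550 m
C+Z_d+Z_r = 0.0200+0.1000+0.0250 = 0.1450 m
S_min ≈ 0.0150+0.0002+0.5550+0.1450  ⇒  S_min = 3433/4800 m

S_min = 3433/4800 m = 0.7152 m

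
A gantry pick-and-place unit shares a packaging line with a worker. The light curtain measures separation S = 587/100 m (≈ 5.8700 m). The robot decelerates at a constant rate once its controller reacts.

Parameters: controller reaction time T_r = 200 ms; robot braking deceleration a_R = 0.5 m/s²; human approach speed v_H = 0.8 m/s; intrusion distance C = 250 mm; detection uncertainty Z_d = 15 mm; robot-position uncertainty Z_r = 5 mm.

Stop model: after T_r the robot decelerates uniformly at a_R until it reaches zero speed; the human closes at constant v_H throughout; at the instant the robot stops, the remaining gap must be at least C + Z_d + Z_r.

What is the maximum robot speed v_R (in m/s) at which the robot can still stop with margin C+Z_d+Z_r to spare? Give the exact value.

at the boundary: (1)·v² + (9/5)·v + (-136/25) = 0
  disc = (9/5)² − 4·(1)·(-136/25) = 25 ; √disc = 5
  v_R = (−(9/5) + 5) / (2·(1)) = 8/5 m/s
check:
T_s = v_R/a_R = (8/5)/(1/2) = 3.2000 s
robot in T_r: 1.6000·0.2000 = 0.3200 m
braking distance = 1.6000²/(2·0.5000) = 2.5600 m
human closes 0.8000·3.4000 = 2.7200 m
C+Z_d+Z_r = 0.2500+0.0150+0.0050 = 0.2700 m
sum ≈ 0.3200+2.5600+2.7200+0.2700 ≈ 5.8700 m = S ✓

v_R_max = 8/5 m/s = 1.6000 m/s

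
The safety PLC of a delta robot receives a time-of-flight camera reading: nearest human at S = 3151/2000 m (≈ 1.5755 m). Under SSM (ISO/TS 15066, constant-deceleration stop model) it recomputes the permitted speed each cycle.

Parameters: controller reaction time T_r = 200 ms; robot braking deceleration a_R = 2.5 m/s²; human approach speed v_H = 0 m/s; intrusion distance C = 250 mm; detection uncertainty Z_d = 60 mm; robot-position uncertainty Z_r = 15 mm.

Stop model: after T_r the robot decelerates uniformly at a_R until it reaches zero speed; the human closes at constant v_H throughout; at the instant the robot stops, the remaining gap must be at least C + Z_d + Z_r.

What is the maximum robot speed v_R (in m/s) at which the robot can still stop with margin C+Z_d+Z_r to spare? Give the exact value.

v_R_max = 41/20 m/s = 2.0500 m/s

collect terms ⇒ (1/5)·v_R² + (1/5)·v_R + (-2501/2000) = 0
  disc = (1/5)² − 4·(1/5)·(-2501/2000) = 2601/2500 ; √disc = 51/50
  v_R = (−(1/5) + 51/50) / (2·(1/5)) = 41/20 m/s
check:
T_s = v_R/a_R = (41/20)/(5/2) = 0.8200 s
robot covers v_R·T_r = 2.0500·0.2000 = 0.4100 m before braking
robot under decel: 2.0500²/(2·2.5000) = 0.8405 m
human over T_r+T_s: 0.0000·(0.2000+0.8200) = 0.0000 m
margins: 0.2500+0.0600+0.0150 = 0.3250 m
sum ≈ 0.4100+0.8405+0.0000+0.3250 ≈ 1.5755 m = S ✓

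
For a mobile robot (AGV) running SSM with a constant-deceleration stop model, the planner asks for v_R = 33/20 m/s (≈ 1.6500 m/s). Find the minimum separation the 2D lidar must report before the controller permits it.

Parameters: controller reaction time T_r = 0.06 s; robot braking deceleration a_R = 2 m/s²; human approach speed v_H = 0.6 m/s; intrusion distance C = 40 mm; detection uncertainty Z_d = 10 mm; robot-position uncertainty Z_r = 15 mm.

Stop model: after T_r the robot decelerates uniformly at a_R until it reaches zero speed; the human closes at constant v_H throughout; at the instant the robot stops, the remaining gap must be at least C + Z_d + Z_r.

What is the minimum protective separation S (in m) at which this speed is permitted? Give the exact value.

S_min = 2201/1600 m = 1.3756 m

stop time T_s = (33/20)/2 = 0.8250 s
reaction-phase robot travel = 1.6500·0.0600 = 0.0990 m
braking distance = 1.6500²/(2·2.0000) = 0.6806 m
person approaches 0.6000·(0.0600+0.8250) = 0.5310 m
C+Z_d+Z_r = 0.0400+0.0100+0.0150 = 0.0650 m
S_min ≈ 0.0990+0.6806+0.5310+0.0650  ⇒  S_min = 2201/1600 m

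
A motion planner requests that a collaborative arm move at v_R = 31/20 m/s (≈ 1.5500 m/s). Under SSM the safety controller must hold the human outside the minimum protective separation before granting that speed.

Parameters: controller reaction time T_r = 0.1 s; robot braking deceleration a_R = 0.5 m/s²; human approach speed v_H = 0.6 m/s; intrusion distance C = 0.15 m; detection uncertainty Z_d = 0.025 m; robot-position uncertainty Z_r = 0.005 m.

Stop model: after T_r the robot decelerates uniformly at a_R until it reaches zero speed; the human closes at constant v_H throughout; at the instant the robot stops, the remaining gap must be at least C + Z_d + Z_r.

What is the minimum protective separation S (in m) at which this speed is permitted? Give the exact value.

S_min = 1863/400 m = 4.6575 m

stop time T_s = (31/20)/(1/2) = 3.1000 s
robot covers v_R·T_r = 1.5500·0.1000 = 0.1550 m before braking
robot under decel: 1.5500²/(2·0.5000) = 2.4025 m
human closes 0.6000·3.2000 = 1.9200 m
C+Z_d+Z_r = 0.1500+0.0250+0.0050 = 0.1800 m
S_min ≈ 0.1550+2.4025+1.9200+0.1800  ⇒  S_min = 1863/400 m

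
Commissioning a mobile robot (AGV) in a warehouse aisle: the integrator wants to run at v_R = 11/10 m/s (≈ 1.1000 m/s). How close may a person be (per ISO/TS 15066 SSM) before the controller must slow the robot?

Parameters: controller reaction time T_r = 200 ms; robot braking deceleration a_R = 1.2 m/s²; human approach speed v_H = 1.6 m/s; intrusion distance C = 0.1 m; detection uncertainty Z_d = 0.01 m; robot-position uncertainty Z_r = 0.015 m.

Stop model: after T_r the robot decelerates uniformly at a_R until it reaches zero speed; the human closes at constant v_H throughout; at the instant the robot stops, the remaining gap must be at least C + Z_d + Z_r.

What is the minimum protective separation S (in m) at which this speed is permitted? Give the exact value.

T_s = v_R/a_R = (11/10)/(6/5) = 0.9167 s
reaction-phase robot travel = 1.1000·0.2000 = 0.2200 m
robot covers 1.1000·0.9167 − ½·1.2000·0.9167² = 0.5042 m while stopping
human over T_r+T_s: 1.6000·(0.2000+0.9167) = 1.7867 m
C+Z_d+Z_r = 0.1000+0.0100+0.0150 = 0.1250 m
S_min ≈ 0.2200+0.5042+1.7867+0.1250  ⇒  S_min = 3163/1200 m

S_min = 3163/1200 m = 2.6358 m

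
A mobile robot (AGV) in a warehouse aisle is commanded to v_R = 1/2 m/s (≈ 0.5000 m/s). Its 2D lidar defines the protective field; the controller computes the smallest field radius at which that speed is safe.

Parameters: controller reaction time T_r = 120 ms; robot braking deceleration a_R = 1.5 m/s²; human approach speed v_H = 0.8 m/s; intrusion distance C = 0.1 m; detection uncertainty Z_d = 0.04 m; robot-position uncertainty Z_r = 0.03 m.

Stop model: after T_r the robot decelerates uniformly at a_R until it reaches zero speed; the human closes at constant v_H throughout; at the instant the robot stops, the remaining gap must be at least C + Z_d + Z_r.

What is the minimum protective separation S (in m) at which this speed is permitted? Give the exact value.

T_s = v_R/a_R = (1/2)/(3/2) = 0.3333 s
robot in T_r: 0.5000·0.1200 = 0.0600 m
braking distance = 0.5000²/(2·1.5000) = 0.0833 m
human over T_r+T_s: 0.8000·(0.1200+0.3333) = 0.3627 m
C+Z_d+Z_r = 0.1000+0.0400+0.0300 = 0.1700 m
S_min ≈ 0.0600+0.0833+0.3627+0.1700  ⇒  S_min = 169/250 m

S_min = 169/250 m = 0.6760 m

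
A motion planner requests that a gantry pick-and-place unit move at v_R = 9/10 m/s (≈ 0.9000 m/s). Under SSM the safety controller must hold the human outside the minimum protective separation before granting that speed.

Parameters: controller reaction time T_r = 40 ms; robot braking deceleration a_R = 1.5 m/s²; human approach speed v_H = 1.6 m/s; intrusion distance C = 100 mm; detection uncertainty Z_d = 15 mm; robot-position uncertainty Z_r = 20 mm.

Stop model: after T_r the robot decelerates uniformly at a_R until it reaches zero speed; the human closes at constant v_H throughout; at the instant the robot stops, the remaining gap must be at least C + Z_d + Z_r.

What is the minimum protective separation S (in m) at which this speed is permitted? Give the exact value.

S_min = 293/200 m = 1.4650 m

T_s = v_R/a_R = (9/10)/(3/2) = 0.6000 s
robot covers v_R·T_r = 0.9000·0.0400 = 0.0360 m before braking
robot covers 0.9000·0.6000 − ½·1.5000·0.6000² = 0.2700 m while stopping
person approaches 1.6000·(0.0400+0.6000) = 1.0240 m
margins: 0.1000+0.0150+0.0200 = 0.1350 m
S_min ≈ 0.0360+0.2700+1.0240+0.1350  ⇒  S_min = 293/200 m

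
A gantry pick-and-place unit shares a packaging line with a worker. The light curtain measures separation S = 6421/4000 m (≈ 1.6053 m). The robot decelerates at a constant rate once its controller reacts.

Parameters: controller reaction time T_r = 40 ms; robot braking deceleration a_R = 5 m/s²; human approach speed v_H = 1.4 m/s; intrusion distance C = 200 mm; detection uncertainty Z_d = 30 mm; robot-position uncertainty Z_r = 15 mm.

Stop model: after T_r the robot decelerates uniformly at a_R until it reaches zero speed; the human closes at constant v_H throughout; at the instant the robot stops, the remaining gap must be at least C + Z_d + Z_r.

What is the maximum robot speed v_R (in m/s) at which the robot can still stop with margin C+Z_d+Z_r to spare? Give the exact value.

v_R_max = 47/20 m/s = 2.3500 m/s

collect terms ⇒ (1/10)·v_R² + (8/25)·v_R + (-5217/4000) = 0
  disc = (8/25)² − 4·(1/10)·(-5217/4000) = 6241/10000 ; √disc = 79/100
  v_R = (−(8/25) + 79/100) / (2·(1/10)) = 47/20 m/s
check:
T_s = v_R/a_R = (47/20)/5 = 0.4700 s
robot in T_r: 2.3500·0.0400 = 0.0940 m
robot under decel: 2.3500²/(2·5.0000) = 0.5523 m
human over T_r+T_s: 1.4000·(0.0400+0.4700) = 0.7140 m
C+Z_d+Z_r = 0.2000+0.0300+0.0150 = 0.2450 m
sum ≈ 0.0940+0.5523+0.7140+0.2450 ≈ 1.6053 m = S ✓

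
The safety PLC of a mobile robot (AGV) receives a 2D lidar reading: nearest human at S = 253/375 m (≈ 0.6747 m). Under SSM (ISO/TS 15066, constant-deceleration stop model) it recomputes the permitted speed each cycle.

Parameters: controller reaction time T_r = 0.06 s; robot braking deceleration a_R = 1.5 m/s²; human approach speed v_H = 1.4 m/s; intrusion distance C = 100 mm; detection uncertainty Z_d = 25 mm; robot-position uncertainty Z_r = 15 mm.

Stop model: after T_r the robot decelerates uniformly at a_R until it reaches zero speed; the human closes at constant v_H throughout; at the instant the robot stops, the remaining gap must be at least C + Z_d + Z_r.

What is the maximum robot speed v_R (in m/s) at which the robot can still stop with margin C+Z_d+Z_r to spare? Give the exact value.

v_R_max = 2/5 m/s = 0.4000 m/s

collect terms ⇒ (1/3)·v_R² + (149/150)·v_R + (-169/375) = 0
  disc = (149/150)² − 4·(1/3)·(-169/375) = 3969/2500 ; √disc = 63/50
  v_R = (−(149/150) + 63/50) / (2·(1/3)) = 2/5 m/s
check:
stop time T_s = (2/5)/(3/2) = 0.2667 s
robot covers v_R·T_r = 0.4000·0.0600 = 0.0240 m before braking
robot covers 0.4000·0.2667 − ½·1.5000·0.2667² = 0.0533 m while stopping
human closes 1.4000·0.3267 = 0.4573 m
residual clearance needed = 0.1000+0.0250+0.0150 = 0.1400 m
sum ≈ 0.0240+0.0533+0.4573+0.1400 ≈ 0.6747 m = S ✓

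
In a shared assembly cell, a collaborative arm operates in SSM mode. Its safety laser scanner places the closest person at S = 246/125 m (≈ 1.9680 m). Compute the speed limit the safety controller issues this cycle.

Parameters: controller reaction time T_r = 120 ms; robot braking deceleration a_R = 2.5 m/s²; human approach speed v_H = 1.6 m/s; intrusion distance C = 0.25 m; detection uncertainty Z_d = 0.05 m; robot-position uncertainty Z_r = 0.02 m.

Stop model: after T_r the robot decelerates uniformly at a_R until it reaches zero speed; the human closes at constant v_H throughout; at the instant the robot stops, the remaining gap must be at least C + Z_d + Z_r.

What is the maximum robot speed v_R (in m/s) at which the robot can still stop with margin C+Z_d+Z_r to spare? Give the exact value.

v_R_max = 7/5 m/s = 1.4000 m/s

at the boundary: (1/5)·v² + (19/25)·v + (-182/125) = 0
  disc = (19/25)² − 4·(1/5)·(-182/125) = 1089/625 ; √disc = 33/25
  v_R = (−(19/25) + 33/25) / (2·(1/5)) = 7/5 m/s
check:
T_s = v_R/a_R = (7/5)/(5/2) = 0.5600 s
robot covers v_R·T_r = 1.4000·0.1200 = 0.1680 m before braking
robot covers 1.4000·0.5600 − ½·2.5000·0.5600² = 0.3920 m while stopping
human closes 1.6000·0.6800 = 1.0880 m
residual clearance needed = 0.2500+0.0500+0.0200 = 0.3200 m
sum ≈ 0.1680+0.3920+1.0880+0.3200 ≈ 1.9680 m = S ✓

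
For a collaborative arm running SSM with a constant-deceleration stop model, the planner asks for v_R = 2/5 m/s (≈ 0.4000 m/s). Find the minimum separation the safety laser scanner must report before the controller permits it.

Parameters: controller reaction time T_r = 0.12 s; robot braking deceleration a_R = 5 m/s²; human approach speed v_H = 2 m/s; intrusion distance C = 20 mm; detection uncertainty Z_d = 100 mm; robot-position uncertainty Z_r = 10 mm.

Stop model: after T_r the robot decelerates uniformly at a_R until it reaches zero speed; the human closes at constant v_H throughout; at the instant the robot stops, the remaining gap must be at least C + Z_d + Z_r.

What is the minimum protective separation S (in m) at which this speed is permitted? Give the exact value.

stop time T_s = (2/5)/5 = 0.0800 s
reaction-phase robot travel = 0.4000·0.1200 = 0.0480 m
robot under decel: 0.4000²/(2·5.0000) = 0.0160 m
human over T_r+T_s: 2.0000·(0.1200+0.0800) = 0.4000 m
residual clearance needed = 0.0200+0.1000+0.0100 = 0.1300 m
S_min ≈ 0.0480+0.0160+0.4000+0.1300  ⇒  S_min = 297/500 m

S_min = 297/500 m = 0.5940 m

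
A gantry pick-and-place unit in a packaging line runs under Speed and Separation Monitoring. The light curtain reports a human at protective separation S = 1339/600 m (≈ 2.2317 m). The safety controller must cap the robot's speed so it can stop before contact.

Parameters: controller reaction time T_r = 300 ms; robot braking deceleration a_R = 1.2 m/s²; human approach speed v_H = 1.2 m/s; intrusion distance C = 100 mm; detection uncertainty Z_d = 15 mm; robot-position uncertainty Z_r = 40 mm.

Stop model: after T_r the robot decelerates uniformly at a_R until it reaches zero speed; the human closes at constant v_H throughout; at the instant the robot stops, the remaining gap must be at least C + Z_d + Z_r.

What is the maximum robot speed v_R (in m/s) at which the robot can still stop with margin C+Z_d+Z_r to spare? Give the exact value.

v_R_max = 1 m/s = 1.0000 m/s

collect terms ⇒ (5/12)·v_R² + (13/10)·v_R + (-103/60) = 0
  disc = (13/10)² − 4·(5/12)·(-103/60) = 1024/225 ; √disc = 32/15
  v_R = (−(13/10) + 32/15) / (2·(5/12)) = 1 m/s
check:
T_s = v_R/a_R = 1/(6/5) = 0.8333 s
reaction-phase robot travel = 1.0000·0.3000 = 0.3000 m
robot under decel: 1.0000²/(2·1.2000) = 0.4167 m
person approaches 1.2000·(0.3000+0.8333) = 1.3600 m
C+Z_d+Z_r = 0.1000+0.0150+0.0400 = 0.1550 m
sum ≈ 0.3000+0.4167+1.3600+0.1550 ≈ 2.2317 m = S ✓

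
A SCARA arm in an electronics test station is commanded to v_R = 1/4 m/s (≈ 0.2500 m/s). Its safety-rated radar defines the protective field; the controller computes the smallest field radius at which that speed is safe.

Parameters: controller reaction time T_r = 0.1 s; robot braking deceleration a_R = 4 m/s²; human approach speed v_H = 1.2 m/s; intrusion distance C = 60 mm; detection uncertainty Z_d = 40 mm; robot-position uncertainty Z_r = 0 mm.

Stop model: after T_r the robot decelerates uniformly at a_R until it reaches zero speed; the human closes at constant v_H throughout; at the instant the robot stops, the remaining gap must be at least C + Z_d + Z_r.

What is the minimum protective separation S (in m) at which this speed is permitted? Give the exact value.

stop time T_s = (1/4)/4 = 0.0625 s
reaction-phase robot travel = 0.2500·0.1000 = 0.0250 m
braking distance = 0.2500²/(2·4.0000) = 0.0078 m
person approaches 1.2000·(0.1000+0.0625) = 0.1950 m
C+Z_d+Z_r = 0.0600+0.0400+0.0000 = 0.1000 m
S_min ≈ 0.0250+0.0078+0.1950+0.1000  ⇒  S_min = 1049/3200 m

S_min = 1049/3200 m = 0.3278 m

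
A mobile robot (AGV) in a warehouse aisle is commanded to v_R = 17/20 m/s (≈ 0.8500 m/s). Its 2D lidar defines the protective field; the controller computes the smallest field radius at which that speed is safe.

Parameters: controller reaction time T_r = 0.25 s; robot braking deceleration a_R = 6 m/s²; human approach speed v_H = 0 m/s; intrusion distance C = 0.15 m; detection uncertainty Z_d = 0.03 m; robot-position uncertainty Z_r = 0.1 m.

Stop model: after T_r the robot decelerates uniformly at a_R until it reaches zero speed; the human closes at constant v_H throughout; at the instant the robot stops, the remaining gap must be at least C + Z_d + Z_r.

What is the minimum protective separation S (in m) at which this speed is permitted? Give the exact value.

braking lasts T_s = (17/20)/6 = 0.1417 s
reaction-phase robot travel = 0.8500·0.2500 = 0.2125 m
robot covers 0.8500·0.1417 − ½·6.0000·0.1417² = 0.0602 m while stopping
human over T_r+T_s: 0.0000·(0.2500+0.1417) = 0.0000 m
residual clearance needed = 0.1500+0.0300+0.1000 = 0.2800 m
S_min ≈ 0.2125+0.0602+0.0000+0.2800  ⇒  S_min = 2653/4800 m

S_min = 2653/4800 m = 0.5527 m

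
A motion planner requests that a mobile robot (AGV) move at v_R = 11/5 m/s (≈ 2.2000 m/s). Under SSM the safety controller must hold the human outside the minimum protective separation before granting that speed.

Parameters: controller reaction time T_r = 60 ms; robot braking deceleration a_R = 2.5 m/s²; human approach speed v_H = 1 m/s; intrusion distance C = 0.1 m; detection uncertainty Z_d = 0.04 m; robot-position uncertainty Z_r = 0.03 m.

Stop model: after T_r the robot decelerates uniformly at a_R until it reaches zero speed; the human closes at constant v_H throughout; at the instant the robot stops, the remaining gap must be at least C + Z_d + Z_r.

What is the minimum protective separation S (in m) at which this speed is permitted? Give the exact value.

S_min = 221/100 m = 2.2100 m

stop time T_s = (11/5)/(5/2) = 0.8800 s
robot covers v_R·T_r = 2.2000·0.0600 = 0.1320 m before braking
robot covers 2.2000·0.8800 − ½·2.5000·0.8800² = 0.9680 m while stopping
human over T_r+T_s: 1.0000·(0.0600+0.8800) = 0.9400 m
margins: 0.1000+0.0400+0.0300 = 0.1700 m
S_min ≈ 0.1320+0.9680+0.9400+0.1700  ⇒  S_min = 221/100 m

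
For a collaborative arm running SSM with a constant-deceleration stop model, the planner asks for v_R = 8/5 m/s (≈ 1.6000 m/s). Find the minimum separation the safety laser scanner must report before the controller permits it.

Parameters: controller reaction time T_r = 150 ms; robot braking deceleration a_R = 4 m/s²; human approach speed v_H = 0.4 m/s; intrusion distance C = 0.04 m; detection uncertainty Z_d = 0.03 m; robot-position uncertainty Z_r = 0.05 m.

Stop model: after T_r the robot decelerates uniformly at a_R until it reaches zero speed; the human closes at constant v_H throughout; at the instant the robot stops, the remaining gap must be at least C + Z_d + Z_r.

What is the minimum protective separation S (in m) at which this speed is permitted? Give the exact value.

S_min = 9/10 m = 0.9000 m

T_s = v_R/a_R = (8/5)/4 = 0.4000 s
robot in T_r: 1.6000·0.1500 = 0.2400 m
braking distance = 1.6000²/(2·4.0000) = 0.3200 m
person approaches 0.4000·(0.1500+0.4000) = 0.2200 m
margins: 0.0400+0.0300+0.0500 = 0.1200 m
S_min ≈ 0.2400+0.3200+0.2200+0.1200  ⇒  S_min = 9/10 m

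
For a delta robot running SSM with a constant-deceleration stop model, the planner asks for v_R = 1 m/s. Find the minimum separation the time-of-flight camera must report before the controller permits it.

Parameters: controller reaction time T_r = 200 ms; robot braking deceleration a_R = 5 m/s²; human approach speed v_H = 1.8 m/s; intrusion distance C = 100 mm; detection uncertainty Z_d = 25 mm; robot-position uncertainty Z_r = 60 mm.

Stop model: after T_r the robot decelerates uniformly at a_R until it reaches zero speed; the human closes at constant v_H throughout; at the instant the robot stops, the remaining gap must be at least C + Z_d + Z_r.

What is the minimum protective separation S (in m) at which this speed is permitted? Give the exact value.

S_min = 241/200 m = 1.2050 m

stop time T_s = 1/5 = 0.2000 s
reaction-phase robot travel = 1.0000·0.2000 = 0.2000 m
robot under decel: 1.0000²/(2·5.0000) = 0.1000 m
human closes 1.8000·0.4000 = 0.7200 m
margins: 0.1000+0.0250+0.0600 = 0.1850 m
S_min ≈ 0.2000+0.1000+0.7200+0.1850  ⇒  S_min = 241/200 m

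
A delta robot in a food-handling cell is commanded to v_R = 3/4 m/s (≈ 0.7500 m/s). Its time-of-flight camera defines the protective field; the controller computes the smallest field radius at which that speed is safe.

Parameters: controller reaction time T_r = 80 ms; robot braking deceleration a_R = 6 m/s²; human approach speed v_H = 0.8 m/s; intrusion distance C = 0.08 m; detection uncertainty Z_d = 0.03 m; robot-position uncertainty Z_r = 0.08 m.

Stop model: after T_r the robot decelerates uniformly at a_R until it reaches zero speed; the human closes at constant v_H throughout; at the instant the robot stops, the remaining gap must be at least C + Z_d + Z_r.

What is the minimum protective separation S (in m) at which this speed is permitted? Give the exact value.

braking lasts T_s = (3/4)/6 = 0.1250 s
robot covers v_R·T_r = 0.7500·0.0800 = 0.0600 m before braking
robot under decel: 0.7500²/(2·6.0000) = 0.0469 m
human over T_r+T_s: 0.8000·(0.0800+0.1250) = 0.1640 m
C+Z_d+Z_r = 0.0800+0.0300+0.0800 = 0.1900 m
S_min ≈ 0.0600+0.0469+0.1640+0.1900  ⇒  S_min = 3687/8000 m

S_min = 3687/8000 m = 0.4609 m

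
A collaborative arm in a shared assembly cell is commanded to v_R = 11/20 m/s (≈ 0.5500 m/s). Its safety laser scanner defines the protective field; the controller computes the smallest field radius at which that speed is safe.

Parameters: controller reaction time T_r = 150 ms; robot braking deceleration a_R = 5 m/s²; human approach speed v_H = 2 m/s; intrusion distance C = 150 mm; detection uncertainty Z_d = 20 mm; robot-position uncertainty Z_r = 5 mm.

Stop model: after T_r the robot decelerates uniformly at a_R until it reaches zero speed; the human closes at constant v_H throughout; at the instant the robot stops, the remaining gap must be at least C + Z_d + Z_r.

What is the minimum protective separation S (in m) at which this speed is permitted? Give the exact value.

braking lasts T_s = (11/20)/5 = 0.1100 s
reaction-phase robot travel = 0.5500·0.1500 = 0.0825 m
robot under decel: 0.5500²/(2·5.0000) = 0.0302 m
human over T_r+T_s: 2.0000·(0.1500+0.1100) = 0.5200 m
margins: 0.1500+0.0200+0.0050 = 0.1750 m
S_min ≈ 0.0825+0.0302+0.5200+0.1750  ⇒  S_min = 3231/4000 m

S_min = 3231/4000 m = 0.8077 m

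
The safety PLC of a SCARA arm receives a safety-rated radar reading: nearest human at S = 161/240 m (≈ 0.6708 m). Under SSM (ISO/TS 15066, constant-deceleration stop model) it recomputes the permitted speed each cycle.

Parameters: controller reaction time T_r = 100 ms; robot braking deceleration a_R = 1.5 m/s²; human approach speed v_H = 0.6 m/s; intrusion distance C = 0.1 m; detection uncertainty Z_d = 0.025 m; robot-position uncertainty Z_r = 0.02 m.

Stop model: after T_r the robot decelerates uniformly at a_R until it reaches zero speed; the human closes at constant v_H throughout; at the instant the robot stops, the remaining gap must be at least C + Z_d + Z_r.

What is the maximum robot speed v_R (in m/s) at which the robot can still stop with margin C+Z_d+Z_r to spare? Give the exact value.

v_R_max = 13/20 m/s = 0.6500 m/s

at the boundary: (1/3)·v² + (1/2)·v + (-559/1200) = 0
  disc = (1/2)² − 4·(1/3)·(-559/1200) = 196/225 ; √disc = 14/15
  v_R = (−(1/2) + 14/15) / (2·(1/3)) = 13/20 m/s
check:
T_s = v_R/a_R = (13/20)/(3/2) = 0.4333 s
robot in T_r: 0.6500·0.1000 = 0.0650 m
robot covers 0.6500·0.4333 − ½·1.5000·0.4333² = 0.1408 m while stopping
human closes 0.6000·0.5333 = 0.3200 m
margins: 0.1000+0.0250+0.0200 = 0.1450 m
sum ≈ 0.0650+0.1408+0.3200+0.1450 ≈ 0.6708 m = S ✓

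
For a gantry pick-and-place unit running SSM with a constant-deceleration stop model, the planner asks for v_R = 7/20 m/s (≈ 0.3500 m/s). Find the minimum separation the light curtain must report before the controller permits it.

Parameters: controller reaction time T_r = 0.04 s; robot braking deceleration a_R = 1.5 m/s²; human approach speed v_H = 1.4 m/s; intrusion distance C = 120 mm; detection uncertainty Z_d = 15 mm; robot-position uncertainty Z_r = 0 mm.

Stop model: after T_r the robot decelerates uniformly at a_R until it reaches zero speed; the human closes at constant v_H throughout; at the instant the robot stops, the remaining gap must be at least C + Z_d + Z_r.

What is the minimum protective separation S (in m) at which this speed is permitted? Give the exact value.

S_min = 229/400 m = 0.5725 m

T_s = v_R/a_R = (7/20)/(3/2) = 0.2333 s
robot in T_r: 0.3500·0.0400 = 0.0140 m
robot under decel: 0.3500²/(2·1.5000) = 0.0408 m
human closes 1.4000·0.2733 = 0.3827 m
residual clearance needed = 0.1200+0.0150+0.0000 = 0.1350 m
S_min ≈ 0.0140+0.0408+0.3827+0.1350  ⇒  S_min = 229/400 m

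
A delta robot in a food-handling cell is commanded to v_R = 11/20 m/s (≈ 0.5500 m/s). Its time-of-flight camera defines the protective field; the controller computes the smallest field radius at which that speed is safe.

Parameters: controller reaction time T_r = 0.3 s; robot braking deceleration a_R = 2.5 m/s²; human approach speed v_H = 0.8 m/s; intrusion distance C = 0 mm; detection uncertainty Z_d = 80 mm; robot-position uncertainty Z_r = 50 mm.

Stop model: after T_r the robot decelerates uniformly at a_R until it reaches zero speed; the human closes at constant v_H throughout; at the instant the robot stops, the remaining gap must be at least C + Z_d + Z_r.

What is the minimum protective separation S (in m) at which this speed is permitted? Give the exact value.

S_min = 1543/2000 m = 0.7715 m

stop time T_s = (11/20)/(5/2) = 0.2200 s
reaction-phase robot travel = 0.5500·0.3000 = 0.1650 m
robot covers 0.5500·0.2200 − ½·2.5000·0.2200² = 0.0605 m while stopping
person approaches 0.8000·(0.3000+0.2200) = 0.4160 m
residual clearance needed = 0.0000+0.0800+0.0500 = 0.1300 m
S_min ≈ 0.1650+0.0605+0.4160+0.1300  ⇒  S_min = 1543/2000 m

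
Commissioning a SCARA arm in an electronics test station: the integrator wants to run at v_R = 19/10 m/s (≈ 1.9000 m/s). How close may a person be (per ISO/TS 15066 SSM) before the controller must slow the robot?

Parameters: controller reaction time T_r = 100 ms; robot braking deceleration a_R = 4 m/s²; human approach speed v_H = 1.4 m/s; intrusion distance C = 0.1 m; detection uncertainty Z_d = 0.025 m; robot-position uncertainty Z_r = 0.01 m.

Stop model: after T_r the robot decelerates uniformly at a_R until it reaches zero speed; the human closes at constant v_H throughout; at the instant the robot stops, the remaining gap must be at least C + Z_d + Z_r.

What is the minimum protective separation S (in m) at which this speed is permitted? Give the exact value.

S_min = 253/160 m = 1.5813 m

braking lasts T_s = (19/10)/4 = 0.4750 s
robot covers v_R·T_r = 1.9000·0.1000 = 0.1900 m before braking
robot under decel: 1.9000²/(2·4.0000) = 0.4512 m
human over T_r+T_s: 1.4000·(0.1000+0.4750) = 0.8050 m
margins: 0.1000+0.0250+0.0100 = 0.1350 m
S_min ≈ 0.1900+0.4512+0.8050+0.1350  ⇒  S_min = 253/160 m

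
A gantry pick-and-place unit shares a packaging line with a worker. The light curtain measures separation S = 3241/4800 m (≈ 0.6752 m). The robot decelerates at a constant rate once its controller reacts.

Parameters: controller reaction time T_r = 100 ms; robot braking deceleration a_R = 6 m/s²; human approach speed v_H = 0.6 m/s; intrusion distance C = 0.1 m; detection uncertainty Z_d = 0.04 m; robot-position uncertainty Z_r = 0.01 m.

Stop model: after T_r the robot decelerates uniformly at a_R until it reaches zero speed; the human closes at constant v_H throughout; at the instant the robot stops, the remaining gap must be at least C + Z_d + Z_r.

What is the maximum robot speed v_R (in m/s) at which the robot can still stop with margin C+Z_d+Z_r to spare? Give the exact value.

v_R_max = 29/20 m/s = 1.4500 m/s

collect terms ⇒ (1/12)·v_R² + (1/5)·v_R + (-2233/4800) = 0
  disc = (1/5)² − 4·(1/12)·(-2233/4800) = 2809/14400 ; √disc = 53/120
  v_R = (−(1/5) + 53/120) / (2·(1/12)) = 29/20 m/s
check:
braking lasts T_s = (29/20)/6 = 0.2417 s
robot covers v_R·T_r = 1.4500·0.1000 = 0.1450 m before braking
robot covers 1.4500·0.2417 − ½·6.0000·0.2417² = 0.1752 m while stopping
human closes 0.6000·0.3417 = 0.2050 m
margins: 0.1000+0.0400+0.0100 = 0.1500 m
sum ≈ 0.1450+0.1752+0.2050+0.1500 ≈ 0.6752 m = S ✓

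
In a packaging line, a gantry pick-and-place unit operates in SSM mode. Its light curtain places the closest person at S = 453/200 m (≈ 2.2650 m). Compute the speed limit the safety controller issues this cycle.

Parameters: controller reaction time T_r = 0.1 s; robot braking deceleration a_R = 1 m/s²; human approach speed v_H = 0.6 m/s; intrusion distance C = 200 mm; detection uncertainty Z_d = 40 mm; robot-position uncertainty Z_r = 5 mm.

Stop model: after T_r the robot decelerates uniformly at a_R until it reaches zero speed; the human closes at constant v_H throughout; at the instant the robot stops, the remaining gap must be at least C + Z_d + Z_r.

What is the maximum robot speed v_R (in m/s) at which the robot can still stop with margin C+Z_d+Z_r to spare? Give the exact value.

collect terms ⇒ (1/2)·v_R² + (7/10)·v_R + (-49/25) = 0
  disc = (7/10)² − 4·(1/2)·(-49/25) = 441/100 ; √disc = 21/10
  v_R = (−(7/10) + 21/10) / (2·(1/2)) = 7/5 m/s
check:
braking lasts T_s = (7/5)/1 = 1.4000 s
reaction-phase robot travel = 1.4000·0.1000 = 0.1400 m
braking distance = 1.4000²/(2·1.0000) = 0.9800 m
human closes 0.6000·1.5000 = 0.9000 m
C+Z_d+Z_r = 0.2000+0.0400+0.0050 = 0.2450 m
sum ≈ 0.1400+0.9800+0.9000+0.2450 ≈ 2.2650 m = S ✓

v_R_max = 7/5 m/s = 1.4000 m/s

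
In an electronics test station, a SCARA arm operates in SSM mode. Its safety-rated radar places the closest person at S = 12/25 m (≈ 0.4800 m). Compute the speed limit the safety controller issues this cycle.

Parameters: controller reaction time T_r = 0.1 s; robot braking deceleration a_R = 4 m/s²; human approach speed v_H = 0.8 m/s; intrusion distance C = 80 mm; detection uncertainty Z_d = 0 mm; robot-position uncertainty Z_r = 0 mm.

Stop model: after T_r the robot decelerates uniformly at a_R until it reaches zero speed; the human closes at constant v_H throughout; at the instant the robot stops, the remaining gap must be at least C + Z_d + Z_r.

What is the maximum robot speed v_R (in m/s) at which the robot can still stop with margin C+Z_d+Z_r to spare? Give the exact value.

v_R_max = 4/5 m/s = 0.8000 m/s

quadratic (1/8)·v² + (3/10)·v + (-8/25) = 0
  disc = (3/10)² − 4·(1/8)·(-8/25) = 1/4 ; √disc = 1/2
  v_R = (−(3/10) + 1/2) / (2·(1/8)) = 4/5 m/s
check:
stop time T_s = (4/5)/4 = 0.2000 s
robot in T_r: 0.8000·0.1000 = 0.0800 m
braking distance = 0.8000²/(2·4.0000) = 0.0800 m
person approaches 0.8000·(0.1000+0.2000) = 0.2400 m
C+Z_d+Z_r = 0.0800+0.0000+0.0000 = 0.0800 m
sum ≈ 0.0800+0.0800+0.2400+0.0800 ≈ 0.4800 m = S ✓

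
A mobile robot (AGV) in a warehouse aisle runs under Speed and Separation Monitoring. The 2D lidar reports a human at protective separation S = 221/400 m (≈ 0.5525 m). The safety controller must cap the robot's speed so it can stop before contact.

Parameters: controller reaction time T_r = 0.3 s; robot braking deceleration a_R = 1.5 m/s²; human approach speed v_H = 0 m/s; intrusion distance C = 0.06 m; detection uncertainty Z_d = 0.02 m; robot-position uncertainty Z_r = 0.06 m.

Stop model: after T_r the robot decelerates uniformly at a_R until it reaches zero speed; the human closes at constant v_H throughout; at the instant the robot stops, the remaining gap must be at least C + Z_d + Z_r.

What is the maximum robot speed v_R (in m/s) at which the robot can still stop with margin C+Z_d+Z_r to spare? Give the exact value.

quadratic (1/3)·v² + (3/10)·v + (-33/80) = 0
  disc = (3/10)² − 4·(1/3)·(-33/80) = 16/25 ; √disc = 4/5
  v_R = (−(3/10) + 4/5) / (2·(1/3)) = 3/4 m/s
check:
stop time T_s = (3/4)/(3/2) = 0.5000 s
robot in T_r: 0.7500·0.3000 = 0.2250 m
robot covers 0.7500·0.5000 − ½·1.5000·0.5000² = 0.1875 m while stopping
person approaches 0.0000·(0.3000+0.5000) = 0.0000 m
margins: 0.0600+0.0200+0.0600 = 0.1400 m
sum ≈ 0.2250+0.1875+0.0000+0.1400 ≈ 0.5525 m = S ✓

v_R_max = 3/4 m/s = 0.7500 m/s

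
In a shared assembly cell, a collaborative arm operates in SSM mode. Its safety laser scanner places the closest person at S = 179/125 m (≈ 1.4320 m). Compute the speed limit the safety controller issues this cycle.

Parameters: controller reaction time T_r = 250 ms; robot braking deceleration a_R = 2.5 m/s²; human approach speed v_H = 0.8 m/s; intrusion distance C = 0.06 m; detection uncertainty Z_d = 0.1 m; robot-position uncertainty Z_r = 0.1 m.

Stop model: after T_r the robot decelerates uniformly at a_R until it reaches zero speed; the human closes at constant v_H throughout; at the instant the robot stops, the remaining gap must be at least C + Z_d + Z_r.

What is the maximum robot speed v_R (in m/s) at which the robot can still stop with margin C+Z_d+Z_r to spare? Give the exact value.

quadratic (1/5)·v² + (57/100)·v + (-243/250) = 0
  disc = (57/100)² − 4·(1/5)·(-243/250) = 441/400 ; √disc = 21/20
  v_R = (−(57/100) + 21/20) / (2·(1/5)) = 6/5 m/s
check:
T_s = v_R/a_R = (6/5)/(5/2) = 0.4800 s
robot covers v_R·T_r = 1.2000·0.2500 = 0.3000 m before braking
robot under decel: 1.2000²/(2·2.5000) = 0.2880 m
person approaches 0.8000·(0.2500+0.4800) = 0.5840 m
residual clearance needed = 0.0600+0.1000+0.1000 = 0.2600 m
sum ≈ 0.3000+0.2880+0.5840+0.2600 ≈ 1.4320 m = S ✓

v_R_max = 6/5 m/s = 1.2000 m/s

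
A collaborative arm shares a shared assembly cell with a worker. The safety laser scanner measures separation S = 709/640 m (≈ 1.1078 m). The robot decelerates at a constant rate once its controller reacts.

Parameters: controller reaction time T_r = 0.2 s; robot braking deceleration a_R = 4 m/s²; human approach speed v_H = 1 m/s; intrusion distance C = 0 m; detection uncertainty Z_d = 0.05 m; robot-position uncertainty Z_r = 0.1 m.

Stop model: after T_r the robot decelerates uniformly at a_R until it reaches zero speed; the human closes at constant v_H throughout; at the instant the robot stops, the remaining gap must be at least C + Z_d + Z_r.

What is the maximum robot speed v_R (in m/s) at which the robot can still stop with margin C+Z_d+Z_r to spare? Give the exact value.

quadratic (1/8)·v² + (9/20)·v + (-97/128) = 0
  disc = (9/20)² − 4·(1/8)·(-97/128) = 3721/6400 ; √disc = 61/80
  v_R = (−(9/20) + 61/80) / (2·(1/8)) = 5/4 m/s
check:
braking lasts T_s = (5/4)/4 = 0.3125 s
robot in T_r: 1.2500·0.2000 = 0.2500 m
robot under decel: 1.2500²/(2·4.0000) = 0.1953 m
human over T_r+T_s: 1.0000·(0.2000+0.3125) = 0.5125 m
C+Z_d+Z_r = 0.0000+0.0500+0.1000 = 0.1500 m
sum ≈ 0.2500+0.1953+0.5125+0.1500 ≈ 1.1078 m = S ✓

v_R_max = 5/4 m/s = 1.2500 m/s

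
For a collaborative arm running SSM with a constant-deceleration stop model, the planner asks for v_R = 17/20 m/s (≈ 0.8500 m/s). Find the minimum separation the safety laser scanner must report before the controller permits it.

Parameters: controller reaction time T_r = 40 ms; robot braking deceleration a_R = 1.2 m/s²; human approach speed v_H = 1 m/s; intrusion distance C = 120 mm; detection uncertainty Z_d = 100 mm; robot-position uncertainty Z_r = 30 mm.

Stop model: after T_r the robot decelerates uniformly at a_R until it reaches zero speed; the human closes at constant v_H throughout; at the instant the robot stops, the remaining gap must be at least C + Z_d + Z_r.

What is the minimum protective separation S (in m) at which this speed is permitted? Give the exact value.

S_min = 10667/8000 m = 1.3334 m

braking lasts T_s = (17/20)/(6/5) = 0.7083 s
robot covers v_R·T_r = 0.8500·0.0400 = 0.0340 m before braking
robot under decel: 0.8500²/(2·1.2000) = 0.3010 m
human over T_r+T_s: 1.0000·(0.0400+0.7083) = 0.7483 m
C+Z_d+Z_r = 0.1200+0.1000+0.0300 = 0.2500 m
S_min ≈ 0.0340+0.3010+0.7483+0.2500  ⇒  S_min = 10667/8000 m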